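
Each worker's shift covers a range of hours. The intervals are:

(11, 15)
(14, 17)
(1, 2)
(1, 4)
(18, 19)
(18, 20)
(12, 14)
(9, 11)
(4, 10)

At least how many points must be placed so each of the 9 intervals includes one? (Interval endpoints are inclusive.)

4

Sorted: [1,2] [1,4] [4,10] [9,11] [12,14] [11,15] [14,17] [18,19] [18,20]
{[1,2],[1,4]} hit by 2; {[4,10],[9,11]} hit by 10; {[12,14],[11,15],[14,17]} hit by 14; {[18,19],[18,20]} hit by 19.
Points: 2, 10, 14, 19 (4 total).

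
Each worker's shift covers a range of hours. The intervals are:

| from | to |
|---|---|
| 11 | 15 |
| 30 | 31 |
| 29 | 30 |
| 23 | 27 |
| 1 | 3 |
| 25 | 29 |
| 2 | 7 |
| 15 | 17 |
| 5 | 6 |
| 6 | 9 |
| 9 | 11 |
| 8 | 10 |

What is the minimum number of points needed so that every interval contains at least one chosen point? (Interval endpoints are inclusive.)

Process intervals by earliest right end; each time one isn't hit yet, stab at its right endpoint.
By right end: [1,3]  [5,6]  [2,7]  [6,9]  [8,10]  [9,11]  [11,15]  [15,17]  [23,27]  [25,29]  [29,30]  [30,31]
[1,3] uncovered → point at 3; [5,6] uncovered → point at 6; [8,10] uncovered → point at 10; [11,15] uncovered → point at 15; [23,27] uncovered → point at 27; [29,30] uncovered → point at 30.
Points: 3, 6, 10, 15, 27, 30 (6 total).

6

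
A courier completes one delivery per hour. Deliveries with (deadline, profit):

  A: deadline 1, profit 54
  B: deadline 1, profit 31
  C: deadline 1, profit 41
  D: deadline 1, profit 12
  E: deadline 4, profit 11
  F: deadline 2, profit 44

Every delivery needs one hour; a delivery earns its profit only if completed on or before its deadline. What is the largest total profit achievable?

Profit order: A=54 F=44 C=41 B=31 D=12 E=11
Assign: A→slot 1, F→slot 2, C skipped, B skipped, D skipped, E→slot 4.
Slots: [1:A] [2:F] [4:E]
Profit = 54 + 44 + 11 = 109

109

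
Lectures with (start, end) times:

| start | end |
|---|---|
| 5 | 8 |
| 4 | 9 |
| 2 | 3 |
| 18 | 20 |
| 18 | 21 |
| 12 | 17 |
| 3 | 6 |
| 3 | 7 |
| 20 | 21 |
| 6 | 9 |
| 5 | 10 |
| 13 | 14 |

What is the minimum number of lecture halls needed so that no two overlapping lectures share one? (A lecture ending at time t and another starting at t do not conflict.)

5

Events (time:±→running): 2:+→1 3:-→0 3:+→1 3:+→2 4:+→3 5:+→4 5:+→5 … peak 5.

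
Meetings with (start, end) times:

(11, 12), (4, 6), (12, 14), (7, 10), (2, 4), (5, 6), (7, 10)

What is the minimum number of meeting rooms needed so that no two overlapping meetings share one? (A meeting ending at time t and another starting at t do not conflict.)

Count concurrent intervals with a sweep; the peak is the room count.
starts: [2, 4, 5, 7, 7, 11, 12]
ends:   [4, 6, 6, 10, 10, 12, 14]
s2→1 e4→0 s4→1 s5→2  — peak 2.

2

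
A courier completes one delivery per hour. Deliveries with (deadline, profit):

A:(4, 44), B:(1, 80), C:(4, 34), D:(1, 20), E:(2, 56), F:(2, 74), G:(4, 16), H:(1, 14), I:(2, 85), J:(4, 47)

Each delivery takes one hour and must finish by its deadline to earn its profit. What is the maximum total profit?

Profit order: I=85 B=80 F=74 E=56 J=47 A=44 C=34 D=20 G=16 H=14
Assign: I→slot 2, B→slot 1, F skipped, E skipped, J→slot 4, A→slot 3, C skipped, D skipped, G skipped, H skipped.
Slots: [1:B] [2:I] [3:A] [4:J]
Profit = 80 + 85 + 44 + 47 = 256

256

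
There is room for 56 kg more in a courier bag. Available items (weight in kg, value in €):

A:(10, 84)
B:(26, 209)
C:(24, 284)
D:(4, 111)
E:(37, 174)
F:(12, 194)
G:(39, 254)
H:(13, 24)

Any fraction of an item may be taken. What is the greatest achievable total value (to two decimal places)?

Order: D (111/4=27.75) > F (194/12=16.17) > C (284/24=11.83) > A (84/10=8.40) > B (209/26=8.04) > G (254/39=6.51) > E (174/37=4.70) > H (24/13=1.85)
Fill: take D (4 @ 111) → take F (12 @ 194) → take C (24 @ 284) → take A (10 @ 84) → take 6/26 of B → 48.23; 56/56 used.
Total value = 721.23

721.23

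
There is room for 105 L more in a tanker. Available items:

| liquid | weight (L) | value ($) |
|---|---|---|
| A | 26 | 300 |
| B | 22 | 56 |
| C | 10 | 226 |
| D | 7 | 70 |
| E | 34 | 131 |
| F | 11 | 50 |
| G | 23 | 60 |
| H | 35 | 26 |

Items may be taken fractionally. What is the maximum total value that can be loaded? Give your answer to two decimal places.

Order: C (226/10=22.60) > A (300/26=11.54) > D (70/7=10.00) > F (50/11=4.55) > E (131/34=3.85) > G (60/23=2.61) > B (56/22=2.55) > H (26/35=0.74)
Fill: take C (10 @ 226) → take A (26 @ 300) → take D (7 @ 70) → take F (11 @ 50) → take E (34 @ 131) → take 17/23 of G → 44.35; 105/105 used.
Total value = 821.35

821.35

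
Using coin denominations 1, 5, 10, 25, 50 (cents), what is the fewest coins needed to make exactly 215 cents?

Use the largest denomination that fits, subtract, and repeat.
215 − 4×50→15 − 1×10→5 − 1×5→0
Total coins = 4 + 1 + 1 = 6

6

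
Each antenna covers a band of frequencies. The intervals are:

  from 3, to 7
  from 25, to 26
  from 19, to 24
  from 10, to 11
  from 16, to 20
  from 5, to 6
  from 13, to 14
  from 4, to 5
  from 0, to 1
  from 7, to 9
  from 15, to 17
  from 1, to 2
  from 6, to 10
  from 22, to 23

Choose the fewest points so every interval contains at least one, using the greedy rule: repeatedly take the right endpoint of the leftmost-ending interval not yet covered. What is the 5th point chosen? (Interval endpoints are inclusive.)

Sorted: [0,1] [1,2] [4,5] [5,6] [3,7] [7,9] [6,10] [10,11] [13,14] [15,17] [16,20] [22,23] [19,24] [25,26]
{[0,1],[1,2]} hit by 1; {[4,5],[5,6],[3,7]} hit by 5; {[7,9],[6,10]} hit by 9; {[10,11]} hit by 11; {[13,14]} hit by 14; {[15,17],[16,20]} hit by 17; {[22,23],[19,24]} hit by 23; {[25,26]} hit by 26.
Points: 1, 5, 9, 11, 14, 17, 23, 26 (8 total).

14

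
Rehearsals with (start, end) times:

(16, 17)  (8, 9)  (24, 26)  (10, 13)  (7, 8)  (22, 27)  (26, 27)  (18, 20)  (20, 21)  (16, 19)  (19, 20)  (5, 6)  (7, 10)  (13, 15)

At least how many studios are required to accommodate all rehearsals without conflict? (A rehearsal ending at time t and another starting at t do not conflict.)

2

Count concurrent intervals with a sweep; the peak is the room count.
starts: [5, 7, 7, 8, 10, 13, 16, 16, 18, 19, 20, 22, 24, 26]
ends:   [6, 8, 9, 10, 13, 15, 17, 19, 20, 20, 21, 26, 27, 27]
s5→1 e6→0 s7→1 s7→2  — peak 2.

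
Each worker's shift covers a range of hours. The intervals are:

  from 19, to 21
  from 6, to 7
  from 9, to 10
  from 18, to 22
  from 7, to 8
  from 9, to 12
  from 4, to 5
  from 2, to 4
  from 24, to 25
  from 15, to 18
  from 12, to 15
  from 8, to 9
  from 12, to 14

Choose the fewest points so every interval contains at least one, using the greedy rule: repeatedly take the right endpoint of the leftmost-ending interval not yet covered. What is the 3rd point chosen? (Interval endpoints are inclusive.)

9

Sort by right endpoint; whenever an interval is uncovered, place a point at its right end.
Sorted: [2,4] [4,5] [6,7] [7,8] [8,9] [9,10] [9,12] [12,14] [12,15] [15,18] [19,21] [18,22] [24,25]
{[2,4],[4,5]} hit by 4; {[6,7],[7,8]} hit by 7; {[8,9],[9,10],[9,12]} hit by 9; {[12,14],[12,15]} hit by 14; {[15,18]} hit by 18; {[19,21],[18,22]} hit by 21; {[24,25]} hit by 25.
Points: 4, 7, 9, 14, 18, 21, 25 (7 total).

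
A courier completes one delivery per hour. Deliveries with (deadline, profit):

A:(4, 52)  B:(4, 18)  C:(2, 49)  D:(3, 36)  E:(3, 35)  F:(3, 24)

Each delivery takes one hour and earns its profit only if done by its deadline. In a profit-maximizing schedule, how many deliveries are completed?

4

Profit order: A=52 C=49 D=36 E=35 F=24 B=18
Assign: A→slot 4, C→slot 2, D→slot 3, E→slot 1, F skipped, B skipped.
Slots: [1:E] [2:C] [3:D] [4:A]
4 of 6 scheduled.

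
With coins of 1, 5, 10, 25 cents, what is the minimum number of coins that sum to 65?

4

65 − 2×25→15 − 1×10→5 − 1×5→0
Total coins = 2 + 1 + 1 = 4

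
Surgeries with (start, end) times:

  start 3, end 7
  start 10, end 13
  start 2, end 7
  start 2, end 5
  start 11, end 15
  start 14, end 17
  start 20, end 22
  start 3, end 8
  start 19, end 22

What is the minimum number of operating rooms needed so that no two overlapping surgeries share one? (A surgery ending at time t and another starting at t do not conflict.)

4

Events (time:±→running): 2:+→1 2:+→2 3:+→3 3:+→4 … peak 4.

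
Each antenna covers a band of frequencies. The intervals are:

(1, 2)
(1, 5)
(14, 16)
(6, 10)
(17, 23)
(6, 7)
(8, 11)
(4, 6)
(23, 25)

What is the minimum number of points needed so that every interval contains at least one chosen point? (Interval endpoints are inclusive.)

5

By right end: [1,2]  [1,5]  [4,6]  [6,7]  [6,10]  [8,11]  [14,16]  [17,23]  [23,25]
[1,2] uncovered → point at 2; [4,6] uncovered → point at 6; [8,11] uncovered → point at 11; [14,16] uncovered → point at 16; [17,23] uncovered → point at 23.
Points: 2, 6, 11, 16, 23 (5 total).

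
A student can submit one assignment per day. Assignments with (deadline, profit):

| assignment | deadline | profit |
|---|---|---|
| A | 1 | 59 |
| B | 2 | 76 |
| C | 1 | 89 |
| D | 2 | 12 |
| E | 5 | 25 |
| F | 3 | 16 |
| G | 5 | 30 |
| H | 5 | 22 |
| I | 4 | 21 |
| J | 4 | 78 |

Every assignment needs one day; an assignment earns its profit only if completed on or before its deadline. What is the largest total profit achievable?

298

Sort by profit descending; place each in the latest free slot ≤ its deadline.
By profit: C(d1,89), J(d4,78), B(d2,76), A(d1,59), G(d5,30), E(d5,25), H(d5,22), I(d4,21), F(d3,16), D(d2,12)
C→slot 1; J→slot 4; B→slot 2; A skipped; G→slot 5; E→slot 3; H skipped; I skipped; F skipped; D skipped.
Profit = 89 + 76 + 25 + 78 + 30 = 298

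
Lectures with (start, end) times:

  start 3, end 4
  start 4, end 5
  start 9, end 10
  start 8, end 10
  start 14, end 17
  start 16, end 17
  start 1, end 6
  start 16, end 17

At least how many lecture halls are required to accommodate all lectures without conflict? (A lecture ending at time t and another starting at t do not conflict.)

starts: [1, 3, 4, 8, 9, 14, 16, 16]
ends:   [4, 5, 6, 10, 10, 17, 17, 17]
s1→1 s3→2 e4→1 s4→2 e5→1 e6→0 s8→1 s9→2 e10→1 e10→0 s14→1 s16→2 s16→3  — peak 3.

3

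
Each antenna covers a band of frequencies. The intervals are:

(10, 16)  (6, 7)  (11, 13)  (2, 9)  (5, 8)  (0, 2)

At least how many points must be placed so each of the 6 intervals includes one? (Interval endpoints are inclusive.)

Process intervals by earliest right end; each time one isn't hit yet, stab at its right endpoint.
Sorted: [0,2] [6,7] [5,8] [2,9] [11,13] [10,16]
{[0,2]} hit by 2; {[6,7],[5,8],[2,9]} hit by 7; {[11,13],[10,16]} hit by 13.
Points: 2, 7, 13 (3 total).

3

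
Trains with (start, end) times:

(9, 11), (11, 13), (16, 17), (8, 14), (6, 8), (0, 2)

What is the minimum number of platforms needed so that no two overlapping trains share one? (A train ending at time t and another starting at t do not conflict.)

2

starts: [0, 6, 8, 9, 11, 16]
ends:   [2, 8, 11, 13, 14, 17]
s0→1 e2→0 s6→1 e8→0 s8→1 s9→2  — peak 2.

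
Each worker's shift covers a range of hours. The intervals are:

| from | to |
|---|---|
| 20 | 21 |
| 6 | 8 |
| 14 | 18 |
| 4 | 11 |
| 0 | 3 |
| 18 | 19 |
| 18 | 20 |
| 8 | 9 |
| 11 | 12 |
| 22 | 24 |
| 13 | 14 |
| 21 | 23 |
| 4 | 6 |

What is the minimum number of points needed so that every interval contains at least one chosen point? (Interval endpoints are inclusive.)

Sorted: [0,3] [4,6] [6,8] [8,9] [4,11] [11,12] [13,14] [14,18] [18,19] [18,20] [20,21] [21,23] [22,24]
{[0,3]} hit by 3; {[4,6],[6,8]} hit by 6; {[8,9],[4,11]} hit by 9; {[11,12]} hit by 12; {[13,14],[14,18]} hit by 14; {[18,19],[18,20]} hit by 19; {[20,21],[21,23]} hit by 21; {[22,24]} hit by 24.
Points: 3, 6, 9, 12, 14, 19, 21, 24 (8 total).

8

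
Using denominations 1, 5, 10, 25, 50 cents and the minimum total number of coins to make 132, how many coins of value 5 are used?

1

132 − 2×50→32 − 1×25→7 − 1×5→2 − 2×1→0
Count of 5: 1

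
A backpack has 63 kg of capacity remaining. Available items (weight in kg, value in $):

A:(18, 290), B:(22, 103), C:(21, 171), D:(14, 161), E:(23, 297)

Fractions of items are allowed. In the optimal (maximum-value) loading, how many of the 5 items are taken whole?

Ratios (sorted): A 16.11, E 12.91, D 11.50, C 8.14, B 4.68
take A (18 @ 290); take E (23 @ 297); take D (14 @ 161); take 8/21 of C → 65.14. Capacity used 63/63.
3 item(s) taken whole; one partial (take 8/21 of C).

3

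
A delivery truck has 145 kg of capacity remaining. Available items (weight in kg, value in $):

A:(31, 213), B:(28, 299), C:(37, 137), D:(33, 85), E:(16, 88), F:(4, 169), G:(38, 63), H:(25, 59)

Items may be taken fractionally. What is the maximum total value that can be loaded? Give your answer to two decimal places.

980.70

Order: F (169/4=42.25) > B (299/28=10.68) > A (213/31=6.87) > E (88/16=5.50) > C (137/37=3.70) > D (85/33=2.58) > H (59/25=2.36) > G (63/38=1.66)
Fill: take F (4 @ 169) → take B (28 @ 299) → take A (31 @ 213) → take E (16 @ 88) → take C (37 @ 137) → take 29/33 of D → 74.70; 145/145 used.
Total value = 980.70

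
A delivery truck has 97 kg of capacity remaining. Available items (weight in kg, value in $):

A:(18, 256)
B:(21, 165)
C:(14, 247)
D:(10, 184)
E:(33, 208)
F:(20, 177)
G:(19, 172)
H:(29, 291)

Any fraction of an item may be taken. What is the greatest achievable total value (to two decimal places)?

Sort by value per unit weight and fill in that order.
Ratios (sorted): D 18.40, C 17.64, A 14.22, H 10.03, G 9.05, F 8.85, B 7.86, E 6.30
take D (10 @ 184); take C (14 @ 247); take A (18 @ 256); take H (29 @ 291); take G (19 @ 172); take 7/20 of F → 61.95. Capacity used 97/97.
Total value = 1211.95

1211.95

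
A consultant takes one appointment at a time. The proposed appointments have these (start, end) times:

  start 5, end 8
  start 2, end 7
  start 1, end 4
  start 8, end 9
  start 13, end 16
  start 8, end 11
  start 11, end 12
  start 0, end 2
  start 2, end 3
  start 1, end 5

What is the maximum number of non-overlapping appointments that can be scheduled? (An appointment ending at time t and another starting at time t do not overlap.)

Order by finish time; keep every interval that doesn't clash with the previous kept one.
By end time: (0,2), (2,3), (1,4), (1,5), (2,7), (5,8), (8,9), (8,11), (11,12), (13,16).
Pick (0,2); next start ≥ 2 → (2,3); next start ≥ 3 → (5,8); next start ≥ 8 → (8,9); next start ≥ 9 → (11,12); next start ≥ 12 → (13,16).
Selected 6 appointments.

6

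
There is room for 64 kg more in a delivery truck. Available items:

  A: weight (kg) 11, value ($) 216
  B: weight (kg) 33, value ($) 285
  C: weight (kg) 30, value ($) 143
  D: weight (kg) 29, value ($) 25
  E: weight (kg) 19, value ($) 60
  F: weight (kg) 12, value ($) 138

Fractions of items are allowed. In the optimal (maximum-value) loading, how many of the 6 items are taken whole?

Ratios (sorted): A 19.64, F 11.50, B 8.64, C 4.77, E 3.16, D 0.86
take A (11 @ 216); take F (12 @ 138); take B (33 @ 285); take 8/30 of C → 38.13. Capacity used 64/64.
3 item(s) taken whole; one partial (take 8/30 of C).

3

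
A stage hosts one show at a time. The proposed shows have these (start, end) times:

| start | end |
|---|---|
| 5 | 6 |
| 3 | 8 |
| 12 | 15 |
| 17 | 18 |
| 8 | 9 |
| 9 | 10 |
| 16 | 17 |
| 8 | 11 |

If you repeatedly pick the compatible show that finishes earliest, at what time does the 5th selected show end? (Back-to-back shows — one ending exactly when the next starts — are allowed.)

17

Order by finish time; keep every interval that doesn't clash with the previous kept one.
By end time: (5,6), (3,8), (8,9), (9,10), (8,11), (12,15), (16,17), (17,18).
Pick (5,6); next start ≥ 6 → (8,9); next start ≥ 9 → (9,10); next start ≥ 10 → (12,15); next start ≥ 15 → (16,17); next start ≥ 17 → (17,18).
Selected: (5,6) (8,9) (9,10) (12,15) (16,17) (17,18)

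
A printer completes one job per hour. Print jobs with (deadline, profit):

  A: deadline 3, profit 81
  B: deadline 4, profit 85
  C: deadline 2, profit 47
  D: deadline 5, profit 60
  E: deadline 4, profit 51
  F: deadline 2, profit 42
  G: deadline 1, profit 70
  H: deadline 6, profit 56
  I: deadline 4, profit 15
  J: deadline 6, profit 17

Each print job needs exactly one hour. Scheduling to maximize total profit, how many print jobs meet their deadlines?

Sort by profit descending; place each in the latest free slot ≤ its deadline.
By profit: B(d4,85), A(d3,81), G(d1,70), D(d5,60), H(d6,56), E(d4,51), C(d2,47), F(d2,42), J(d6,17), I(d4,15)
B→slot 4; A→slot 3; G→slot 1; D→slot 5; H→slot 6; E→slot 2; C skipped; F skipped; J skipped; I skipped.
6 of 10 scheduled.

6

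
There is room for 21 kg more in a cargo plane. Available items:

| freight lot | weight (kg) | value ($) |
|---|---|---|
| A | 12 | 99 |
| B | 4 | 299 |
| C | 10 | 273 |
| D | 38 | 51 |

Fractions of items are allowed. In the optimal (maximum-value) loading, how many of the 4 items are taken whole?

Sort by value per unit weight and fill in that order.
Ratios (sorted): B 74.75, C 27.30, A 8.25, D 1.34
take B (4 @ 299); take C (10 @ 273); take 7/12 of A → 57.75. Capacity used 21/21.
2 item(s) taken whole; one partial (take 7/12 of A).

2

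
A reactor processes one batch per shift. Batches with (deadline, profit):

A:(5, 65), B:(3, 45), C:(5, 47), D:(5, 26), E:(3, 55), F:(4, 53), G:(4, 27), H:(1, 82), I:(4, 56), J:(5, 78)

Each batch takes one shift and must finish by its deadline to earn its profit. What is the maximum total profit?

By profit: H(d1,82), J(d5,78), A(d5,65), I(d4,56), E(d3,55), F(d4,53), C(d5,47), B(d3,45), G(d4,27), D(d5,26)
H→slot 1; J→slot 5; A→slot 4; I→slot 3; E→slot 2; F skipped; C skipped; B skipped; G skipped; D skipped.
Profit = 82 + 55 + 56 + 65 + 78 = 336

336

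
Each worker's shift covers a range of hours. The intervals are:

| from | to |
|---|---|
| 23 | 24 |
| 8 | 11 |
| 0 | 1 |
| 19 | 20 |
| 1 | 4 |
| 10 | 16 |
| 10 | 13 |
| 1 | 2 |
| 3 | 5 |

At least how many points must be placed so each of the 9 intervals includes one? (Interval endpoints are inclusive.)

Process intervals by earliest right end; each time one isn't hit yet, stab at its right endpoint.
Sorted: [0,1] [1,2] [1,4] [3,5] [8,11] [10,13] [10,16] [19,20] [23,24]
{[0,1],[1,2],[1,4]} hit by 1; {[3,5]} hit by 5; {[8,11],[10,13],[10,16]} hit by 11; {[19,20]} hit by 20; {[23,24]} hit by 24.
Points: 1, 5, 11, 20, 24 (5 total).

5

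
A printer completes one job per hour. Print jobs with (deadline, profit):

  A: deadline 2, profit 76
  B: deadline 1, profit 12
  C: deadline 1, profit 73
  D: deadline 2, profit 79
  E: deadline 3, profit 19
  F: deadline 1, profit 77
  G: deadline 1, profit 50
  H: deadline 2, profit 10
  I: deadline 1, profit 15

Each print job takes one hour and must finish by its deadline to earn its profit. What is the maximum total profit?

Take jobs in profit order; each goes to the latest open slot no later than its deadline.
Profit order: D=79 F=77 A=76 C=73 G=50 E=19 I=15 B=12 H=10
Assign: D→slot 2, F→slot 1, A skipped, C skipped, G skipped, E→slot 3, I skipped, B skipped, H skipped.
Slots: [1:F] [2:D] [3:E]
Profit = 77 + 79 + 19 = 175

175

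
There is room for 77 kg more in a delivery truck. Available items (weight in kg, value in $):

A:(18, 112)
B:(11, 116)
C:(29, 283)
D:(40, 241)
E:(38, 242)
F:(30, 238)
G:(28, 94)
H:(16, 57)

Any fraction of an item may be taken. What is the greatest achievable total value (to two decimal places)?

681.58

Sort by value per unit weight and fill in that order.
Ratios (sorted): B 10.55, C 9.76, F 7.93, E 6.37, A 6.22, D 6.03, H 3.56, G 3.36
take B (11 @ 116); take C (29 @ 283); take F (30 @ 238); take 7/38 of E → 44.58. Capacity used 77/77.
Total value = 681.58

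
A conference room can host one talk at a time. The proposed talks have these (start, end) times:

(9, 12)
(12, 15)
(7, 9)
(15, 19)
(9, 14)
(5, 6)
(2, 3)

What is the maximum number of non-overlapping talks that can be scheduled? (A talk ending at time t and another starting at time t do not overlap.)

Greedy by earliest finish: after sorting by end time, pick each interval compatible with the last pick.
By end time: (2,3), (5,6), (7,9), (9,12), (9,14), (12,15), (15,19).
Pick (2,3); next start ≥ 3 → (5,6); next start ≥ 6 → (7,9); next start ≥ 9 → (9,12); next start ≥ 12 → (12,15); next start ≥ 15 → (15,19).
Selected 6 talks.

6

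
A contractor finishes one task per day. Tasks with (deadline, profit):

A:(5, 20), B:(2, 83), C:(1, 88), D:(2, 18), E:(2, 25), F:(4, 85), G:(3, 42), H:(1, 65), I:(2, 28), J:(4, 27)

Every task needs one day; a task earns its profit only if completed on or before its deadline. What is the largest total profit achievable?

By profit: C(d1,88), F(d4,85), B(d2,83), H(d1,65), G(d3,42), I(d2,28), J(d4,27), E(d2,25), A(d5,20), D(d2,18)
C→slot 1; F→slot 4; B→slot 2; H skipped; G→slot 3; I skipped; J skipped; E skipped; A→slot 5; D skipped.
Profit = 88 + 83 + 42 + 85 + 20 = 318

318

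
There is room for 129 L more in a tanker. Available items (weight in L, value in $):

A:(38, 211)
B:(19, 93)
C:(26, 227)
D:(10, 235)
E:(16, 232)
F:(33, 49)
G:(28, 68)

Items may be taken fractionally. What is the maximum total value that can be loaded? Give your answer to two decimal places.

Sort by value per unit weight and fill in that order.
Order: D (235/10=23.50) > E (232/16=14.50) > C (227/26=8.73) > A (211/38=5.55) > B (93/19=4.89) > G (68/28=2.43) > F (49/33=1.48)
Fill: take D (10 @ 235) → take E (16 @ 232) → take C (26 @ 227) → take A (38 @ 211) → take B (19 @ 93) → take 20/28 of G → 48.57; 129/129 used.
Total value = 1046.57

1046.57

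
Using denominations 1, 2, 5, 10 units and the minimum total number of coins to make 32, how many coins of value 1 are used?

Use the largest denomination that fits, subtract, and repeat.
32 = 3×10 + 1×2
Count of 1: 0

0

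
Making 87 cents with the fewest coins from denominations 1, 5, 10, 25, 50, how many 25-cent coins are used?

Greedy: take as many of the largest coin as possible, then repeat with the remainder.
87 = 1×50 + 1×25 + 1×10 + 2×1
Count of 25: 1

1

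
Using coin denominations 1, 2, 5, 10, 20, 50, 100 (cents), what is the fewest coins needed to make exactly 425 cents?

Use the largest denomination that fits, subtract, and repeat.
425 = 4×100 + 1×20 + 1×5
Total coins = 4 + 1 + 1 = 6

6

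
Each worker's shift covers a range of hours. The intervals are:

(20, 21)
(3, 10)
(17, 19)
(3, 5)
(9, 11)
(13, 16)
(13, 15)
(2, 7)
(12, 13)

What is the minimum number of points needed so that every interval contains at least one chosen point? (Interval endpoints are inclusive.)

Sorted: [3,5] [2,7] [3,10] [9,11] [12,13] [13,15] [13,16] [17,19] [20,21]
{[3,5],[2,7],[3,10]} hit by 5; {[9,11]} hit by 11; {[12,13],[13,15],[13,16]} hit by 13; {[17,19]} hit by 19; {[20,21]} hit by 21.
Points: 5, 11, 13, 19, 21 (5 total).

5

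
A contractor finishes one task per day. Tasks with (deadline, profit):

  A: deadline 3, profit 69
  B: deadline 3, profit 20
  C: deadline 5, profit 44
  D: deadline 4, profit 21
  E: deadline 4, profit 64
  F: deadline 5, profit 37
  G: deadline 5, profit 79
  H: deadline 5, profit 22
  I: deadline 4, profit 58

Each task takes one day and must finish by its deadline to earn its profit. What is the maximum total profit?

Sort by profit descending; place each in the latest free slot ≤ its deadline.
By profit: G(d5,79), A(d3,69), E(d4,64), I(d4,58), C(d5,44), F(d5,37), H(d5,22), D(d4,21), B(d3,20)
G→slot 5; A→slot 3; E→slot 4; I→slot 2; C→slot 1; F skipped; H skipped; D skipped; B skipped.
Profit = 44 + 58 + 69 + 64 + 79 = 314

314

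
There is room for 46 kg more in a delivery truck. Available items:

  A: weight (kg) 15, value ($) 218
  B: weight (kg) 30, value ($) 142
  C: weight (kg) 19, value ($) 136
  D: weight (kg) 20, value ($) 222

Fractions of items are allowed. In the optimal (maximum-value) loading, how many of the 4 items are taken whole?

Order: A (218/15=14.53) > D (222/20=11.10) > C (136/19=7.16) > B (142/30=4.73)
Fill: take A (15 @ 218) → take D (20 @ 222) → take 11/19 of C → 78.74; 46/46 used.
2 item(s) taken whole; one partial (take 11/19 of C).

2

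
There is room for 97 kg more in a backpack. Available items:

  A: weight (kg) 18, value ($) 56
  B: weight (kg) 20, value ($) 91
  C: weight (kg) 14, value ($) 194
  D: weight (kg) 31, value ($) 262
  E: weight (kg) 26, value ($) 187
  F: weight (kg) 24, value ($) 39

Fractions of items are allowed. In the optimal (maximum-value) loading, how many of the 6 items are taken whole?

Order: C (194/14=13.86) > D (262/31=8.45) > E (187/26=7.19) > B (91/20=4.55) > A (56/18=3.11) > F (39/24=1.62)
Fill: take C (14 @ 194) → take D (31 @ 262) → take E (26 @ 187) → take B (20 @ 91) → take 6/18 of A → 18.67; 97/97 used.
4 item(s) taken whole; one partial (take 6/18 of A).

4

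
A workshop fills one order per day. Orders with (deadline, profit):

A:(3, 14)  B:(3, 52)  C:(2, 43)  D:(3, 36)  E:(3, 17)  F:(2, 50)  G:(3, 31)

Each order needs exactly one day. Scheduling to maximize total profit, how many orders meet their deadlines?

Sort by profit descending; place each in the latest free slot ≤ its deadline.
Profit order: B=52 F=50 C=43 D=36 G=31 E=17 A=14
Assign: B→slot 3, F→slot 2, C→slot 1, D skipped, G skipped, E skipped, A skipped.
Slots: [1:C] [2:F] [3:B]
3 of 7 scheduled.

3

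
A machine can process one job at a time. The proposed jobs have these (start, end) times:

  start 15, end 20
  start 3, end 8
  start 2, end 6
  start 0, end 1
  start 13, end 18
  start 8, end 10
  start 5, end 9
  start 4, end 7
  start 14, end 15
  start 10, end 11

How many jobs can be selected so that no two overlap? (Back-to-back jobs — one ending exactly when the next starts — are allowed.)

Order by finish time; keep every interval that doesn't clash with the previous kept one.
By end time: (0,1), (2,6), (4,7), (3,8), (5,9), (8,10), (10,11), (14,15), (13,18), (15,20).
Pick (0,1); next start ≥ 1 → (2,6); next start ≥ 6 → (8,10); next start ≥ 10 → (10,11); next start ≥ 11 → (14,15); next start ≥ 15 → (15,20).
Selected 6 jobs.

6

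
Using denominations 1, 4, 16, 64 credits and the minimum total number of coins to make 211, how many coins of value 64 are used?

Greedy: take as many of the largest coin as possible, then repeat with the remainder.
211 = 3×64 + 1×16 + 3×1
Count of 64: 3

3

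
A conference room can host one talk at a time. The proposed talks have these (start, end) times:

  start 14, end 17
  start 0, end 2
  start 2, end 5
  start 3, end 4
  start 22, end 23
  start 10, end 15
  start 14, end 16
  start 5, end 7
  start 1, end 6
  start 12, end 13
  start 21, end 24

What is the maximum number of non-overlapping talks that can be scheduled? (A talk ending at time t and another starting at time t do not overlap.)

Sorted by end: (0,2)  (3,4)  (2,5)  (1,6)  (5,7)  (12,13)  (10,15)  (14,16)  (14,17)  (22,23)  (21,24)
take (0,2); take (3,4); take (5,7); take (12,13); skip (10,15); take (14,16); take (22,23).
Selected 6 talks.

6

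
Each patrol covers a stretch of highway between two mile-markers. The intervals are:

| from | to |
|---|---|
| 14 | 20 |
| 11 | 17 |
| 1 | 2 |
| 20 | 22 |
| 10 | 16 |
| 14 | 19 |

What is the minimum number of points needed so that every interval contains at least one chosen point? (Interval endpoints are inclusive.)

Process intervals by earliest right end; each time one isn't hit yet, stab at its right endpoint.
Sorted: [1,2] [10,16] [11,17] [14,19] [14,20] [20,22]
{[1,2]} hit by 2; {[10,16],[11,17],[14,19],[14,20]} hit by 16; {[20,22]} hit by 22.
Points: 2, 16, 22 (3 total).

3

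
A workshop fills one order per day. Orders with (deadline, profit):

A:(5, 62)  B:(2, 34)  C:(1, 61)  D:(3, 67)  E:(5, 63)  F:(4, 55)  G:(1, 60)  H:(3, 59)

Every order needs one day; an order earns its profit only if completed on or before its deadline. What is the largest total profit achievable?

Profit order: D=67 E=63 A=62 C=61 G=60 H=59 F=55 B=34
Assign: D→slot 3, E→slot 5, A→slot 4, C→slot 1, G skipped, H→slot 2, F skipped, B skipped.
Slots: [1:C] [2:H] [3:D] [4:A] [5:E]
Profit = 61 + 59 + 67 + 62 + 63 = 312

312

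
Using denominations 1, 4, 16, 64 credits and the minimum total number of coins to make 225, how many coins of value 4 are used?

Greedy: take as many of the largest coin as possible, then repeat with the remainder.
225 − 3×64→33 − 2×16→1 − 1×1→0
Count of 4: 0

0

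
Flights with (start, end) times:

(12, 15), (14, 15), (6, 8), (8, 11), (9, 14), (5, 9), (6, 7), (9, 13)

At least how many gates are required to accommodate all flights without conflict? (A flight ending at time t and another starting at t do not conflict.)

3

The answer is the maximum number of intervals overlapping at any instant.
starts: [5, 6, 6, 8, 9, 9, 12, 14]
ends:   [7, 8, 9, 11, 13, 14, 15, 15]
s5→1 s6→2 s6→3  — peak 3.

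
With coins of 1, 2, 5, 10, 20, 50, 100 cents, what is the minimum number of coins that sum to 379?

8

Greedy: take as many of the largest coin as possible, then repeat with the remainder.
379 − 3×100→79 − 1×50→29 − 1×20→9 − 1×5→4 − 2×2→0
Total coins = 3 + 1 + 1 + 1 + 2 = 8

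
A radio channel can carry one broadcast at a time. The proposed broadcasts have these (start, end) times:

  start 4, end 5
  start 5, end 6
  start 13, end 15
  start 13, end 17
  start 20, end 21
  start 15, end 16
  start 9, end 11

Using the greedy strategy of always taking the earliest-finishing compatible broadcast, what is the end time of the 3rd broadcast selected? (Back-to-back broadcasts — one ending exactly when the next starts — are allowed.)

Greedy by earliest finish: after sorting by end time, pick each interval compatible with the last pick.
By end time: (4,5), (5,6), (9,11), (13,15), (15,16), (13,17), (20,21).
Pick (4,5); next start ≥ 5 → (5,6); next start ≥ 6 → (9,11); next start ≥ 11 → (13,15); next start ≥ 15 → (15,16); next start ≥ 16 → (20,21).
Selected: (4,5) (5,6) (9,11) (13,15) (15,16) (20,21)

11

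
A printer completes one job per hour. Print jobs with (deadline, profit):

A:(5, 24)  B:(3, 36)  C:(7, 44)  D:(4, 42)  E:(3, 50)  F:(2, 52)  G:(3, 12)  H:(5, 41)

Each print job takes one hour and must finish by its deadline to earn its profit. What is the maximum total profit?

265

Sort by profit descending; place each in the latest free slot ≤ its deadline.
Profit order: F=52 E=50 C=44 D=42 H=41 B=36 A=24 G=12
Assign: F→slot 2, E→slot 3, C→slot 7, D→slot 4, H→slot 5, B→slot 1, A skipped, G skipped.
Slots: [1:B] [2:F] [3:E] [4:D] [5:H] [7:C]
Profit = 36 + 52 + 50 + 42 + 41 + 44 = 265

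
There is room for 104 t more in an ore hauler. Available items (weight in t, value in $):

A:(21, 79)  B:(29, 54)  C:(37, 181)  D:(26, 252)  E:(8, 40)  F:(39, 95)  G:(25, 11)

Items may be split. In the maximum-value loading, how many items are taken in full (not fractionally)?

Order: D (252/26=9.69) > E (40/8=5.00) > C (181/37=4.89) > A (79/21=3.76) > F (95/39=2.44) > B (54/29=1.86) > G (11/25=0.44)
Fill: take D (26 @ 252) → take E (8 @ 40) → take C (37 @ 181) → take A (21 @ 79) → take 12/39 of F → 29.23; 104/104 used.
4 item(s) taken whole; one partial (take 12/39 of F).

4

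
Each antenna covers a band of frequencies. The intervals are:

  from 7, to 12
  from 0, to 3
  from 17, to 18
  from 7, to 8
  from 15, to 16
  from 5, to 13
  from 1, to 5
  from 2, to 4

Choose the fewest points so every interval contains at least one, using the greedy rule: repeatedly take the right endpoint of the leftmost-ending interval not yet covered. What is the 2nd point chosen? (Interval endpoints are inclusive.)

Process intervals by earliest right end; each time one isn't hit yet, stab at its right endpoint.
By right end: [0,3]  [2,4]  [1,5]  [7,8]  [7,12]  [5,13]  [15,16]  [17,18]
[0,3] uncovered → point at 3; [7,8] uncovered → point at 8; [15,16] uncovered → point at 16; [17,18] uncovered → point at 18.
Points: 3, 8, 16, 18 (4 total).

8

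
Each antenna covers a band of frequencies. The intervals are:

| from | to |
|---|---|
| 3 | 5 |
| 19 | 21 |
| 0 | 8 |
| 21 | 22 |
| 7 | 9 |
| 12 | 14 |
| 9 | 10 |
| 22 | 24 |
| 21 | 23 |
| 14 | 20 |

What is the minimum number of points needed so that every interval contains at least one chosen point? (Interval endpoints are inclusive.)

5

By right end: [3,5]  [0,8]  [7,9]  [9,10]  [12,14]  [14,20]  [19,21]  [21,22]  [21,23]  [22,24]
[3,5] uncovered → point at 5; [7,9] uncovered → point at 9; [12,14] uncovered → point at 14; [19,21] uncovered → point at 21; [22,24] uncovered → point at 24.
Points: 5, 9, 14, 21, 24 (5 total).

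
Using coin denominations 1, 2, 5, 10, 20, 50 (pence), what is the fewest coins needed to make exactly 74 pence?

4

Greedy: take as many of the largest coin as possible, then repeat with the remainder.
74 = 1×50 + 1×20 + 2×2
Total coins = 1 + 1 + 2 = 4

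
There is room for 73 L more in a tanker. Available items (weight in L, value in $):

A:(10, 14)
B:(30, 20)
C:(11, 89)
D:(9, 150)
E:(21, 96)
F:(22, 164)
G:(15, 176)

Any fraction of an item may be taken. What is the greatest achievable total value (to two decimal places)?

652.14

Greedy by value/weight ratio, highest first.
Order: D (150/9=16.67) > G (176/15=11.73) > C (89/11=8.09) > F (164/22=7.45) > E (96/21=4.57) > A (14/10=1.40) > B (20/30=0.67)
Fill: take D (9 @ 150) → take G (15 @ 176) → take C (11 @ 89) → take F (22 @ 164) → take 16/21 of E → 73.14; 73/73 used.
Total value = 652.14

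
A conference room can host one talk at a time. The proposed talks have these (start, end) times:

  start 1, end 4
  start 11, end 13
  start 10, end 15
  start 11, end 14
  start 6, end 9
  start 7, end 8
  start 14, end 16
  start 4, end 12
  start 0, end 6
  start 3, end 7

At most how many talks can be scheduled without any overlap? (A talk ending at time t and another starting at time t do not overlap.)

Order by finish time; keep every interval that doesn't clash with the previous kept one.
Sorted by end: (1,4)  (0,6)  (3,7)  (7,8)  (6,9)  (4,12)  (11,13)  (11,14)  (10,15)  (14,16)
take (1,4); skip (3,7); take (7,8); take (11,13); skip (10,15); take (14,16).
Selected 4 talks.

4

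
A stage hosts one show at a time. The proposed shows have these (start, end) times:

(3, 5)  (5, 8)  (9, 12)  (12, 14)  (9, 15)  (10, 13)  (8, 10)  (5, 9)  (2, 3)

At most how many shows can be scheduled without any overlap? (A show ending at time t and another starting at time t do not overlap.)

5

Order by finish time; keep every interval that doesn't clash with the previous kept one.
By end time: (2,3), (3,5), (5,8), (5,9), (8,10), (9,12), (10,13), (12,14), (9,15).
Pick (2,3); next start ≥ 3 → (3,5); next start ≥ 5 → (5,8); next start ≥ 8 → (8,10); next start ≥ 10 → (10,13).
Selected 5 shows.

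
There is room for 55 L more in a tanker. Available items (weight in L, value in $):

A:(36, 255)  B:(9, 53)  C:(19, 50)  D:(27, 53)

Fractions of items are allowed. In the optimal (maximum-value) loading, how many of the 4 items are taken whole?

2

Greedy by value/weight ratio, highest first.
Order: A (255/36=7.08) > B (53/9=5.89) > C (50/19=2.63) > D (53/27=1.96)
Fill: take A (36 @ 255) → take B (9 @ 53) → take 10/19 of C → 26.32; 55/55 used.
2 item(s) taken whole; one partial (take 10/19 of C).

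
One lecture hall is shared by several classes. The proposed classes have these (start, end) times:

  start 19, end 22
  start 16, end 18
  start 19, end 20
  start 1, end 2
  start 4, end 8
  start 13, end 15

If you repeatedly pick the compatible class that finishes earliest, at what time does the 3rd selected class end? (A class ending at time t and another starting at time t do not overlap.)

Sorted by end: (1,2)  (4,8)  (13,15)  (16,18)  (19,20)  (19,22)
take (1,2); take (4,8); take (13,15); take (16,18); take (19,20).
Selected: (1,2) (4,8) (13,15) (16,18) (19,20)

15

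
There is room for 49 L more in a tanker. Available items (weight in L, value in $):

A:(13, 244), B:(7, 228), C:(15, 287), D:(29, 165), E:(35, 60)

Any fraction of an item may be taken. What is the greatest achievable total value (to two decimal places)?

Greedy by value/weight ratio, highest first.
Order: B (228/7=32.57) > C (287/15=19.13) > A (244/13=18.77) > D (165/29=5.69) > E (60/35=1.71)
Fill: take B (7 @ 228) → take C (15 @ 287) → take A (13 @ 244) → take 14/29 of D → 79.66; 49/49 used.
Total value = 838.66

838.66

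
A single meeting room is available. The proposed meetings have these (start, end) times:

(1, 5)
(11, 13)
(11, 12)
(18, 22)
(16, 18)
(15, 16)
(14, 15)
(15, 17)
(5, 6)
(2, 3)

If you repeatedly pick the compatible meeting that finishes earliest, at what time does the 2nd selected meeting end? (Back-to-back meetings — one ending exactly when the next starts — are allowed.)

Greedy by earliest finish: after sorting by end time, pick each interval compatible with the last pick.
Sorted by end: (2,3)  (1,5)  (5,6)  (11,12)  (11,13)  (14,15)  (15,16)  (15,17)  (16,18)  (18,22)
take (2,3); take (5,6); take (11,12); take (14,15); take (15,16); take (16,18); take (18,22).
Selected: (2,3) (5,6) (11,12) (14,15) (15,16) (16,18) (18,22)

6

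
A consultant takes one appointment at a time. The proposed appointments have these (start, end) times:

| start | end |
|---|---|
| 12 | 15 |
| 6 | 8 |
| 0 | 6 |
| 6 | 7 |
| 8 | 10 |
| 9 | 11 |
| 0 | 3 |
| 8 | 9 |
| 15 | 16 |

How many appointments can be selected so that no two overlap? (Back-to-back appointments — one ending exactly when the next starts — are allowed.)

6

Greedy by earliest finish: after sorting by end time, pick each interval compatible with the last pick.
Sorted by end: (0,3)  (0,6)  (6,7)  (6,8)  (8,9)  (8,10)  (9,11)  (12,15)  (15,16)
take (0,3); take (6,7); skip (6,8); take (8,9); skip (8,10); take (9,11); take (12,15); take (15,16).
Selected 6 appointments.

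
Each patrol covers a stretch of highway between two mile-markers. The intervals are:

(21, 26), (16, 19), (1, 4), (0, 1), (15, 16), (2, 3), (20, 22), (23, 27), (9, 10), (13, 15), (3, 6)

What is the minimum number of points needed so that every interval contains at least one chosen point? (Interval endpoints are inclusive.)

7

Process intervals by earliest right end; each time one isn't hit yet, stab at its right endpoint.
Sorted: [0,1] [2,3] [1,4] [3,6] [9,10] [13,15] [15,16] [16,19] [20,22] [21,26] [23,27]
{[0,1]} hit by 1; {[2,3],[1,4],[3,6]} hit by 3; {[9,10]} hit by 10; {[13,15],[15,16]} hit by 15; {[16,19]} hit by 19; {[20,22],[21,26]} hit by 22; {[23,27]} hit by 27.
Points: 1, 3, 10, 15, 19, 22, 27 (7 total).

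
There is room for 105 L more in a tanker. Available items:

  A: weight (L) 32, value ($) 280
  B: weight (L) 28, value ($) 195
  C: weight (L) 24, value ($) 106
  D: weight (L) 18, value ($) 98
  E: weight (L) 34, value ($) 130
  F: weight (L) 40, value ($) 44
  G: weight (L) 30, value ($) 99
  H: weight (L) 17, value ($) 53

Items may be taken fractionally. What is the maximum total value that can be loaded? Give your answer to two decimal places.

Ratios (sorted): A 8.75, B 6.96, D 5.44, C 4.42, E 3.82, G 3.30, H 3.12, F 1.10
take A (32 @ 280); take B (28 @ 195); take D (18 @ 98); take C (24 @ 106); take 3/34 of E → 11.47. Capacity used 105/105.
Total value = 690.47

690.47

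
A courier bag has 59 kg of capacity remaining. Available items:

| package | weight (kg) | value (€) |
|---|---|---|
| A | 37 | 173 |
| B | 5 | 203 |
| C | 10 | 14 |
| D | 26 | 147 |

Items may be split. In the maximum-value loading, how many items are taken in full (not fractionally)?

Sort by value per unit weight and fill in that order.
Order: B (203/5=40.60) > D (147/26=5.65) > A (173/37=4.68) > C (14/10=1.40)
Fill: take B (5 @ 203) → take D (26 @ 147) → take 28/37 of A → 130.92; 59/59 used.
2 item(s) taken whole; one partial (take 28/37 of A).

2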